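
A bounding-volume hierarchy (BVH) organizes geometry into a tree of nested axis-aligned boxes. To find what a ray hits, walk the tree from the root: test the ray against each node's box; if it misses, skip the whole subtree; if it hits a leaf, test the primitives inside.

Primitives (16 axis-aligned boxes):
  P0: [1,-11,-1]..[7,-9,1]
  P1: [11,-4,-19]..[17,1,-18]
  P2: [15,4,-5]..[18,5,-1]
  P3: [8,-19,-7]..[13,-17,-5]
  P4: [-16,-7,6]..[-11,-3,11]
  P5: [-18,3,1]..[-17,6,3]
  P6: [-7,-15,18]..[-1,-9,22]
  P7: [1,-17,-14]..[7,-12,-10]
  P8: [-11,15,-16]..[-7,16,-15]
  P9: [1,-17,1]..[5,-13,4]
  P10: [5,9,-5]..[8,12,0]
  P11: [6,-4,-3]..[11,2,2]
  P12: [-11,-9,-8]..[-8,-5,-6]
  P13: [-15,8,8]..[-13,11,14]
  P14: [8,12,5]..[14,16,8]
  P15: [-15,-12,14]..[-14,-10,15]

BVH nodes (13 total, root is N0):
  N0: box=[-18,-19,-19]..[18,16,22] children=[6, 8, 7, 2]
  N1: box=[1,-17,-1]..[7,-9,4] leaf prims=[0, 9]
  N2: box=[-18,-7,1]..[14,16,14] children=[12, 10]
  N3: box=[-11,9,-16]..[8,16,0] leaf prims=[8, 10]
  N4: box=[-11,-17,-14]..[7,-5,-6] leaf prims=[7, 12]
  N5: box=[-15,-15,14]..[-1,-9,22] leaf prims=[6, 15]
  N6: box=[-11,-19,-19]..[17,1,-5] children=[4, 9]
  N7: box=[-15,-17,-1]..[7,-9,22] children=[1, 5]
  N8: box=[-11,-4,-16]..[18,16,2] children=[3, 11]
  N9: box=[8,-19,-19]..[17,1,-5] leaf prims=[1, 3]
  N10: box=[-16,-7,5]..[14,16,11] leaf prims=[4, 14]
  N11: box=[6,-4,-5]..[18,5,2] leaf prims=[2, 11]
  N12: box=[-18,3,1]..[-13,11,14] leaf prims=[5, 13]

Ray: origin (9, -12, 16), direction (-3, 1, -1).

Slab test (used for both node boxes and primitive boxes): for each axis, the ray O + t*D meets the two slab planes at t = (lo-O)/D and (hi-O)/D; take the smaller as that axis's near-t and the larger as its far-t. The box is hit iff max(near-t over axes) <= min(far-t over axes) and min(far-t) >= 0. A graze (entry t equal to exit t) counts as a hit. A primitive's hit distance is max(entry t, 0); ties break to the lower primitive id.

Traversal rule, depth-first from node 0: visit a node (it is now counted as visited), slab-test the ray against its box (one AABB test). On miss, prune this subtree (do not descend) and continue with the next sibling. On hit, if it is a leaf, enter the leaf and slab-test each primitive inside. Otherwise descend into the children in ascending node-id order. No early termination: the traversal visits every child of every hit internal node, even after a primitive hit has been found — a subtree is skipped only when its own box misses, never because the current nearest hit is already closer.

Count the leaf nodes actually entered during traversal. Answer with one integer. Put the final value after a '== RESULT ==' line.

Walk:
N0 x:[-3,9] y:[-7,28] z:[-6,35] -> hit [-3,9], descend [2, 6, 7, 8]
  N2 x:[-5/3,9] y:[5,28] z:[2,15] -> hit [5,9], descend [10, 12]
    N10 x:[-5/3,25/3] y:[5,28] z:[5,11] -> hit [5,25/3] leaf, test {P4@t=20/3, P14(miss)}
    N12 x:[22/3,9] y:[15,23] z:[2,15] -> miss, prune
  N6 x:[-8/3,20/3] y:[-7,13] z:[21,35] -> miss, prune
  N7 x:[2/3,8] y:[-5,3] z:[-6,17] -> hit [2/3,3], descend [1, 5]
    N1 x:[2/3,8/3] y:[-5,3] z:[12,17] -> miss, prune
    N5 x:[10/3,8] y:[-3,3] z:[-6,2] -> miss, prune
  N8 x:[-3,20/3] y:[8,28] z:[14,32] -> miss, prune

order=[0, 2, 10, 12, 6, 7, 1, 5, 8]  |boxes|=9  |leaves|=1  hit=P4

== RESULT ==
1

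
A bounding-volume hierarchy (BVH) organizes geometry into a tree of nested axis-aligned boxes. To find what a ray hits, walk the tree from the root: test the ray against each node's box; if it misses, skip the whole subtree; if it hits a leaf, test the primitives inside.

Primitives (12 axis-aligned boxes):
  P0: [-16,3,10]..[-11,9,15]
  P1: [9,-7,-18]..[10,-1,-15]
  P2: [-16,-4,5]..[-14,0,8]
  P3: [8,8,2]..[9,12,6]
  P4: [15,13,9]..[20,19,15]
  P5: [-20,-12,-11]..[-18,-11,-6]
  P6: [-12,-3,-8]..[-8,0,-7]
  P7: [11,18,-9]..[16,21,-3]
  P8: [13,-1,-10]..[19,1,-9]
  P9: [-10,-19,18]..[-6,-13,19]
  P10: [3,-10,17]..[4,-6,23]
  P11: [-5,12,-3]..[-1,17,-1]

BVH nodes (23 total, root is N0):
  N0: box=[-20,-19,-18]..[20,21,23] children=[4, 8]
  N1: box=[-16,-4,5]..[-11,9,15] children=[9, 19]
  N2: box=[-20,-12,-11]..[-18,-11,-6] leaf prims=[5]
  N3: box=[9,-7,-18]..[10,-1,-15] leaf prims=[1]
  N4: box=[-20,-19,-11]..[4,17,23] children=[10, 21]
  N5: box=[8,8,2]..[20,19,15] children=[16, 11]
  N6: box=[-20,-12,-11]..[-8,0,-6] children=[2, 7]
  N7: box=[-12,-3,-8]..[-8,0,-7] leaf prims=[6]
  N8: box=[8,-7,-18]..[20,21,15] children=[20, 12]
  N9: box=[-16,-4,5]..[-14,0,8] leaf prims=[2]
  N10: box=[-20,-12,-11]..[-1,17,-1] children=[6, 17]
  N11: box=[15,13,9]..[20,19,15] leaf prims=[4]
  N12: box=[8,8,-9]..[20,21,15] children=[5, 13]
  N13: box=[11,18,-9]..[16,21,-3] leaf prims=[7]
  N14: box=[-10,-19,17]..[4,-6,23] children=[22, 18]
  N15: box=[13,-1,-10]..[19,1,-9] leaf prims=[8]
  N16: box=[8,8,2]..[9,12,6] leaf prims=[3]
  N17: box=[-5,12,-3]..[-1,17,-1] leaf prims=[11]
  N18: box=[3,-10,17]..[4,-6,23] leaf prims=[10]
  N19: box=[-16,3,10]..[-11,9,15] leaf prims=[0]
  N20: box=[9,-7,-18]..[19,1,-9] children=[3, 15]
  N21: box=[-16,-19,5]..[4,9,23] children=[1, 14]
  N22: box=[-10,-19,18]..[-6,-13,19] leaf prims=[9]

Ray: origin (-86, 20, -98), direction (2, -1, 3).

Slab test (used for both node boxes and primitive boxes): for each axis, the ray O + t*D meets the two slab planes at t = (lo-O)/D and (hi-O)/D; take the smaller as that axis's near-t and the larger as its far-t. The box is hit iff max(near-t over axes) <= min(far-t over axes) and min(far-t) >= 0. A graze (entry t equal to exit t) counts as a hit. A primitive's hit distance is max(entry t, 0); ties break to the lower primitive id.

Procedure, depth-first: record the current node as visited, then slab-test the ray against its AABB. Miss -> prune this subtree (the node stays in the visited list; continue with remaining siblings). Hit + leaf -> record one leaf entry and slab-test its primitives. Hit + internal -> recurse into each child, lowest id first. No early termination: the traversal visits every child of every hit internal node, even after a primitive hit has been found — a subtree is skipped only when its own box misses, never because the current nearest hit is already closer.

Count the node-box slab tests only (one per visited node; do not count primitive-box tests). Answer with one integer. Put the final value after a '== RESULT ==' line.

Walk:
N0 x:[33,53] y:[-1,39] z:[80/3,121/3] -> hit [33,39], descend [4, 8]
  N4 x:[33,45] y:[3,39] z:[29,121/3] -> hit [33,39], descend [10, 21]
    N10 x:[33,85/2] y:[3,32] z:[29,97/3] -> miss, prune
    N21 x:[35,45] y:[11,39] z:[103/3,121/3] -> hit [35,39], descend [1, 14]
      N1 x:[35,75/2] y:[11,24] z:[103/3,113/3] -> miss, prune
      N14 x:[38,45] y:[26,39] z:[115/3,121/3] -> hit [115/3,39], descend [18, 22]
        N18 x:[89/2,45] y:[26,30] z:[115/3,121/3] -> miss, prune
        N22 x:[38,40] y:[33,39] z:[116/3,39] -> hit [116/3,39] leaf, test {P9@t=116/3}
  N8 x:[47,53] y:[-1,27] z:[80/3,113/3] -> miss, prune

Summary -> nodes [0, 4, 10, 21, 1, 14, 18, 22, 8]; box-tests=9; leaf-entries=1; first=P9

== RESULT ==
9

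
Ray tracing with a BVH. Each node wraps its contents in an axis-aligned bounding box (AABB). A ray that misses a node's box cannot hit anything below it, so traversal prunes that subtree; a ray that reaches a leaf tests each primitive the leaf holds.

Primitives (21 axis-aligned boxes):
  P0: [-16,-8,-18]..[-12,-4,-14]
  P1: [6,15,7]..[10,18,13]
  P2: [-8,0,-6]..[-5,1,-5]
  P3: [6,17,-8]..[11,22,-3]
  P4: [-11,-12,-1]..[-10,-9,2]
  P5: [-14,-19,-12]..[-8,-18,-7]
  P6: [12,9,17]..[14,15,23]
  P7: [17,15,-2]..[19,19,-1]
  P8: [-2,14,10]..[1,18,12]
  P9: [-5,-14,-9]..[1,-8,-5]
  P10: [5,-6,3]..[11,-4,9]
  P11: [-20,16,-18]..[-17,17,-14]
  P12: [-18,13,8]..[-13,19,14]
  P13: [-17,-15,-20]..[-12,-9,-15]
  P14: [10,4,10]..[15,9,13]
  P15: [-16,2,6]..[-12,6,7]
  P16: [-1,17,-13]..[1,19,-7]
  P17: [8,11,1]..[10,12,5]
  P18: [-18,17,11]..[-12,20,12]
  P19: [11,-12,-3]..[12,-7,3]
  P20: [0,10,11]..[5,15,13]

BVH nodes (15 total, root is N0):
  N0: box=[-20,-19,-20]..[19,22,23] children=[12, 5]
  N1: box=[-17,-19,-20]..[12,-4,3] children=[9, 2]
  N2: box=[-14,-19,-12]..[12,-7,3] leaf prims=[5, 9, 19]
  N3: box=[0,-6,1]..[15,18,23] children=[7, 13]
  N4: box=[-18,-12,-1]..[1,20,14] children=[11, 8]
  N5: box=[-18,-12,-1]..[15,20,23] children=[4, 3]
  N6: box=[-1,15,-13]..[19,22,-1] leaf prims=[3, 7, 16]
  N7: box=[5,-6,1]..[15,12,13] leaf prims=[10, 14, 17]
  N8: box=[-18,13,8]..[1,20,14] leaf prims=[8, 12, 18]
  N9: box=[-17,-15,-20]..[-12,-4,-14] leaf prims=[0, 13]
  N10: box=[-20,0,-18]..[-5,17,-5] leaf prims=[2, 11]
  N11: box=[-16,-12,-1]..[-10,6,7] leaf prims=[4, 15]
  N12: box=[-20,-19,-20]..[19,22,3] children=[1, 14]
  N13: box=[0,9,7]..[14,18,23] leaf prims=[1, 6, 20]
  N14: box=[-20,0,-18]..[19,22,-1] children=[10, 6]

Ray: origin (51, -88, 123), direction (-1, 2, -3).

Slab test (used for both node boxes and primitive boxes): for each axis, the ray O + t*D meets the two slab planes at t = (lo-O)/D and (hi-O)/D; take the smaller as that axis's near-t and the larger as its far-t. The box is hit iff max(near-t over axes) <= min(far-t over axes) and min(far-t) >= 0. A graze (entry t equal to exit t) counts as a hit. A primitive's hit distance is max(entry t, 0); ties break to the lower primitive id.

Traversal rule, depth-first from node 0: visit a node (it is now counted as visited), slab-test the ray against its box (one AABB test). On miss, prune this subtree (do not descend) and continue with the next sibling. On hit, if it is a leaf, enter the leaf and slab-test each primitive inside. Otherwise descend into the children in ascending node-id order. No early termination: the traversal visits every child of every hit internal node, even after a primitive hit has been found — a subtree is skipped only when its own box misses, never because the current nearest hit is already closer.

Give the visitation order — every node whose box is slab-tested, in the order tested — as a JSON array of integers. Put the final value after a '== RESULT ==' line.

Traverse from the root:
N0 x:[32,71] y:[69/2,55] z:[100/3,143/3] -> hit [69/2,143/3], descend [5, 12]
  N5 x:[36,69] y:[38,54] z:[100/3,124/3] -> hit [38,124/3], descend [3, 4]
    N3 x:[36,51] y:[41,53] z:[100/3,122/3] -> miss, prune
    N4 x:[50,69] y:[38,54] z:[109/3,124/3] -> miss, prune
  N12 x:[32,71] y:[69/2,55] z:[40,143/3] -> hit [40,143/3], descend [1, 14]
    N1 x:[39,68] y:[69/2,42] z:[40,143/3] -> hit [40,42], descend [2, 9]
      N2 x:[39,65] y:[69/2,81/2] z:[40,45] -> hit [40,81/2] leaf, test {P5(miss), P9(miss), P19@t=40}
      N9 x:[63,68] y:[73/2,42] z:[137/3,143/3] -> miss, prune
    N14 x:[32,71] y:[44,55] z:[124/3,47] -> hit [44,47], descend [6, 10]
      N6 x:[32,52] y:[103/2,55] z:[124/3,136/3] -> miss, prune
      N10 x:[56,71] y:[44,105/2] z:[128/3,47] -> miss, prune

11 AABB tests over nodes [0, 5, 3, 4, 12, 1, 2, 9, 14, 6, 10]; 1 leaf entered; closest P19.

== RESULT ==
[0, 5, 3, 4, 12, 1, 2, 9, 14, 6, 10]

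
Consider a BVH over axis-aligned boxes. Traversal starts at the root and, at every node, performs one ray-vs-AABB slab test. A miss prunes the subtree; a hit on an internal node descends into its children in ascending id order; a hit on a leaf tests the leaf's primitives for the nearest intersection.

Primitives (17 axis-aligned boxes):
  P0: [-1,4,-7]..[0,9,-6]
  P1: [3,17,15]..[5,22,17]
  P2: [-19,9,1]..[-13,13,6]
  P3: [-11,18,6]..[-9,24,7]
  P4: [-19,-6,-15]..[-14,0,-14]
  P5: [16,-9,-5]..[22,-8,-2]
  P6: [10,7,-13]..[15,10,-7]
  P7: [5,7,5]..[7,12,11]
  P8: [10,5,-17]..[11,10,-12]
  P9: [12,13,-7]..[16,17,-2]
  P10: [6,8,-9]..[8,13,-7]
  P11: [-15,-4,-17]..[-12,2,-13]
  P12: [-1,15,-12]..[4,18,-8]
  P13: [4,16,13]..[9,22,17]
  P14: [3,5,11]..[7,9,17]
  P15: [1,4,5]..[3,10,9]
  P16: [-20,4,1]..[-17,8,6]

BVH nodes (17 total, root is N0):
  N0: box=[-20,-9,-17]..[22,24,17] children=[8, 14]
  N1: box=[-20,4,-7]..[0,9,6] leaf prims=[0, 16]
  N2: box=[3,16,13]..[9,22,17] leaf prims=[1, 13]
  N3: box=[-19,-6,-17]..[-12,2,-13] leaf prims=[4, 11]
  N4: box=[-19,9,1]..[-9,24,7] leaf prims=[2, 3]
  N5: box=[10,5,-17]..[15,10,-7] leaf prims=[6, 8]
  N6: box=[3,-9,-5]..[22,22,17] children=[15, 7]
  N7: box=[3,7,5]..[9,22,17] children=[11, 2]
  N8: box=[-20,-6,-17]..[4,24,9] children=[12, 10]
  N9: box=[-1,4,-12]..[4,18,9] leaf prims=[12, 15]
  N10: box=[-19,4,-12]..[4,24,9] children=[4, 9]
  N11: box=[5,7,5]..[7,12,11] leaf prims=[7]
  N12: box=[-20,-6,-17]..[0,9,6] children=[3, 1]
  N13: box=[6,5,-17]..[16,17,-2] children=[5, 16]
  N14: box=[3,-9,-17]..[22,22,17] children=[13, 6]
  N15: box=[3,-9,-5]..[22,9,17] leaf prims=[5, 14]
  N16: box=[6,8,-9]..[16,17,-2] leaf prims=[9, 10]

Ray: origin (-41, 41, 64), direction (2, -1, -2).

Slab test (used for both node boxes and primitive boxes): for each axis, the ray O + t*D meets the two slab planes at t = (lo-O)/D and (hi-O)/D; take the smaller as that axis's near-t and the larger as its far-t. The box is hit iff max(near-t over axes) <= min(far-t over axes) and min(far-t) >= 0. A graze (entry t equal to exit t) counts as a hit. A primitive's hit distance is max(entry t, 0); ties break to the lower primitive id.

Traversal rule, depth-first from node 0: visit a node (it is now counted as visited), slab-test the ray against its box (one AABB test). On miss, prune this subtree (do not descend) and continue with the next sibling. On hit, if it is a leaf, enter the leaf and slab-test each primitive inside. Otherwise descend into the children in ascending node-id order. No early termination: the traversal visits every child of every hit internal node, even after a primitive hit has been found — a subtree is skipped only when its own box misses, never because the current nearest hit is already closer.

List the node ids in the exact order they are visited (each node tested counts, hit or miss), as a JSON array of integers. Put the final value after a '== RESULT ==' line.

Walk:
N0 x:[21/2,63/2] y:[17,50] z:[47/2,81/2] -> hit [47/2,63/2], descend [8, 14]
  N8 x:[21/2,45/2] y:[17,47] z:[55/2,81/2] -> miss, prune
  N14 x:[22,63/2] y:[19,50] z:[47/2,81/2] -> hit [47/2,63/2], descend [6, 13]
    N6 x:[22,63/2] y:[19,50] z:[47/2,69/2] -> hit [47/2,63/2], descend [7, 15]
      N7 x:[22,25] y:[19,34] z:[47/2,59/2] -> hit [47/2,25], descend [2, 11]
        N2 x:[22,25] y:[19,25] z:[47/2,51/2] -> hit [47/2,25] leaf, test {P1(miss), P13@t=47/2}
        N11 x:[23,24] y:[29,34] z:[53/2,59/2] -> miss, prune
      N15 x:[22,63/2] y:[32,50] z:[47/2,69/2] -> miss, prune
    N13 x:[47/2,57/2] y:[24,36] z:[33,81/2] -> miss, prune

Summary -> nodes [0, 8, 14, 6, 7, 2, 11, 15, 13]; box-tests=9; leaf-entries=1; first=P13

== RESULT ==
[0, 8, 14, 6, 7, 2, 11, 15, 13]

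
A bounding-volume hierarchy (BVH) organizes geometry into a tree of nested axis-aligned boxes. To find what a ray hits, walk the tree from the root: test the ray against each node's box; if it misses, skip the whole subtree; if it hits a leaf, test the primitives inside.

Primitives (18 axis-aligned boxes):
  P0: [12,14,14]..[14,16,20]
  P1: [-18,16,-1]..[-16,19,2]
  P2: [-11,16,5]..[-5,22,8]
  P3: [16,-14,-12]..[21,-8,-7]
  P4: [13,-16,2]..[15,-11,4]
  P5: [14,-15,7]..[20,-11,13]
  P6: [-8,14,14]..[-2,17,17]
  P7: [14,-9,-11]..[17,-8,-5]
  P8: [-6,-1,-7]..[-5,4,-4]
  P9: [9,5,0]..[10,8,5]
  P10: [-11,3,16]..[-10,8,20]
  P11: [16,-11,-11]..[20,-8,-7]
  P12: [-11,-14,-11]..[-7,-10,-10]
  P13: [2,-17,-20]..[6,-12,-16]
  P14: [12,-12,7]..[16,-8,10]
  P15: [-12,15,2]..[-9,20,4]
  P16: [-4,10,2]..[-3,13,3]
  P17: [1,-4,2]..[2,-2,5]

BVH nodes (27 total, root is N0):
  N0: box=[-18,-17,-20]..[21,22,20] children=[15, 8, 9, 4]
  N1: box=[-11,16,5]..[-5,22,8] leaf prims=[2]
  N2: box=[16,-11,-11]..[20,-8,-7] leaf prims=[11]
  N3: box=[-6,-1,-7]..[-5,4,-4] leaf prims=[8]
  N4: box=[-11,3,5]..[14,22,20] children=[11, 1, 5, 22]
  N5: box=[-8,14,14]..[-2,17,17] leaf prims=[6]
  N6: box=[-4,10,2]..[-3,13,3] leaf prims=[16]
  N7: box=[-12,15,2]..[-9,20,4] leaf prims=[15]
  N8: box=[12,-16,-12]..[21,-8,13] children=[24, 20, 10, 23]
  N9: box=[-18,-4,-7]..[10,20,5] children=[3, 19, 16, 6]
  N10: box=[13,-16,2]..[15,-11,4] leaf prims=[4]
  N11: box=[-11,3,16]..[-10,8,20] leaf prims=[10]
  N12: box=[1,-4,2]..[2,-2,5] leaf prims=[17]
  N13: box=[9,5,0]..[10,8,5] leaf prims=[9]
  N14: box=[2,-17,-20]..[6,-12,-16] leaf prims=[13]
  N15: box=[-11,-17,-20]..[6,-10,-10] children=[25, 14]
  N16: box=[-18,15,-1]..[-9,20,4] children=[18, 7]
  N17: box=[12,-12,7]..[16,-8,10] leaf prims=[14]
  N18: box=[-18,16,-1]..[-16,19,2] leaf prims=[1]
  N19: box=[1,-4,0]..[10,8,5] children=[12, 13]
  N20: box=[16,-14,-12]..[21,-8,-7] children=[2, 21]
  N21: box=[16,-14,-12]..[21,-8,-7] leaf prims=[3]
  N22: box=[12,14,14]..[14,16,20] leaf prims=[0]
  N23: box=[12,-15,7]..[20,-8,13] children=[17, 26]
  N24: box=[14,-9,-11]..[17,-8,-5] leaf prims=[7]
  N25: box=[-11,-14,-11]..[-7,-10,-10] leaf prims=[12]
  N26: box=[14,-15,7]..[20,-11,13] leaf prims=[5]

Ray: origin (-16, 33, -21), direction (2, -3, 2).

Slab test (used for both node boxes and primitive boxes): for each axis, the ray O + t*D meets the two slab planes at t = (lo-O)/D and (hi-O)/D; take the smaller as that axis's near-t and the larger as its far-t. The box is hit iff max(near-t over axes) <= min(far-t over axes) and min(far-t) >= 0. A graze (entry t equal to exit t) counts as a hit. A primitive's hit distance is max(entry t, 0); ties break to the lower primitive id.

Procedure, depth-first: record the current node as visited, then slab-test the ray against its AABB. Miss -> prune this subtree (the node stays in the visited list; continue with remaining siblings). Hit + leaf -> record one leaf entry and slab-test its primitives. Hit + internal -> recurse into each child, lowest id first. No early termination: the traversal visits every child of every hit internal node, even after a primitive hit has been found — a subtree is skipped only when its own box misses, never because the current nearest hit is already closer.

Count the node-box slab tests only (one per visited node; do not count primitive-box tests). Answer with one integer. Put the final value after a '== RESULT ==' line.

Trace the traversal:
N0 x:[-1,37/2] y:[11/3,50/3] z:[1/2,41/2] -> hit [11/3,50/3], descend [4, 8, 9, 15]
  N4 x:[5/2,15] y:[11/3,10] z:[13,41/2] -> miss, prune
  N8 x:[14,37/2] y:[41/3,49/3] z:[9/2,17] -> hit [14,49/3], descend [10, 20, 23, 24]
    N10 x:[29/2,31/2] y:[44/3,49/3] z:[23/2,25/2] -> miss, prune
    N20 x:[16,37/2] y:[41/3,47/3] z:[9/2,7] -> miss, prune
    N23 x:[14,18] y:[41/3,16] z:[14,17] -> hit [14,16], descend [17, 26]
      N17 x:[14,16] y:[41/3,15] z:[14,31/2] -> hit [14,15] leaf, test {P14@t=14}
      N26 x:[15,18] y:[44/3,16] z:[14,17] -> hit [15,16] leaf, test {P5@t=15}
    N24 x:[15,33/2] y:[41/3,14] z:[5,8] -> miss, prune
  N9 x:[-1,13] y:[13/3,37/3] z:[7,13] -> hit [7,37/3], descend [3, 6, 16, 19]
    N3 x:[5,11/2] y:[29/3,34/3] z:[7,17/2] -> miss, prune
    N6 x:[6,13/2] y:[20/3,23/3] z:[23/2,12] -> miss, prune
    N16 x:[-1,7/2] y:[13/3,6] z:[10,25/2] -> miss, prune
    N19 x:[17/2,13] y:[25/3,37/3] z:[21/2,13] -> hit [21/2,37/3], descend [12, 13]
      N12 x:[17/2,9] y:[35/3,37/3] z:[23/2,13] -> miss, prune
      N13 x:[25/2,13] y:[25/3,28/3] z:[21/2,13] -> miss, prune
  N15 x:[5/2,11] y:[43/3,50/3] z:[1/2,11/2] -> miss, prune

Summary -> nodes [0, 4, 8, 10, 20, 23, 17, 26, 24, 9, 3, 6, 16, 19, 12, 13, 15]; box-tests=17; leaf-entries=2; first=P14

== RESULT ==
17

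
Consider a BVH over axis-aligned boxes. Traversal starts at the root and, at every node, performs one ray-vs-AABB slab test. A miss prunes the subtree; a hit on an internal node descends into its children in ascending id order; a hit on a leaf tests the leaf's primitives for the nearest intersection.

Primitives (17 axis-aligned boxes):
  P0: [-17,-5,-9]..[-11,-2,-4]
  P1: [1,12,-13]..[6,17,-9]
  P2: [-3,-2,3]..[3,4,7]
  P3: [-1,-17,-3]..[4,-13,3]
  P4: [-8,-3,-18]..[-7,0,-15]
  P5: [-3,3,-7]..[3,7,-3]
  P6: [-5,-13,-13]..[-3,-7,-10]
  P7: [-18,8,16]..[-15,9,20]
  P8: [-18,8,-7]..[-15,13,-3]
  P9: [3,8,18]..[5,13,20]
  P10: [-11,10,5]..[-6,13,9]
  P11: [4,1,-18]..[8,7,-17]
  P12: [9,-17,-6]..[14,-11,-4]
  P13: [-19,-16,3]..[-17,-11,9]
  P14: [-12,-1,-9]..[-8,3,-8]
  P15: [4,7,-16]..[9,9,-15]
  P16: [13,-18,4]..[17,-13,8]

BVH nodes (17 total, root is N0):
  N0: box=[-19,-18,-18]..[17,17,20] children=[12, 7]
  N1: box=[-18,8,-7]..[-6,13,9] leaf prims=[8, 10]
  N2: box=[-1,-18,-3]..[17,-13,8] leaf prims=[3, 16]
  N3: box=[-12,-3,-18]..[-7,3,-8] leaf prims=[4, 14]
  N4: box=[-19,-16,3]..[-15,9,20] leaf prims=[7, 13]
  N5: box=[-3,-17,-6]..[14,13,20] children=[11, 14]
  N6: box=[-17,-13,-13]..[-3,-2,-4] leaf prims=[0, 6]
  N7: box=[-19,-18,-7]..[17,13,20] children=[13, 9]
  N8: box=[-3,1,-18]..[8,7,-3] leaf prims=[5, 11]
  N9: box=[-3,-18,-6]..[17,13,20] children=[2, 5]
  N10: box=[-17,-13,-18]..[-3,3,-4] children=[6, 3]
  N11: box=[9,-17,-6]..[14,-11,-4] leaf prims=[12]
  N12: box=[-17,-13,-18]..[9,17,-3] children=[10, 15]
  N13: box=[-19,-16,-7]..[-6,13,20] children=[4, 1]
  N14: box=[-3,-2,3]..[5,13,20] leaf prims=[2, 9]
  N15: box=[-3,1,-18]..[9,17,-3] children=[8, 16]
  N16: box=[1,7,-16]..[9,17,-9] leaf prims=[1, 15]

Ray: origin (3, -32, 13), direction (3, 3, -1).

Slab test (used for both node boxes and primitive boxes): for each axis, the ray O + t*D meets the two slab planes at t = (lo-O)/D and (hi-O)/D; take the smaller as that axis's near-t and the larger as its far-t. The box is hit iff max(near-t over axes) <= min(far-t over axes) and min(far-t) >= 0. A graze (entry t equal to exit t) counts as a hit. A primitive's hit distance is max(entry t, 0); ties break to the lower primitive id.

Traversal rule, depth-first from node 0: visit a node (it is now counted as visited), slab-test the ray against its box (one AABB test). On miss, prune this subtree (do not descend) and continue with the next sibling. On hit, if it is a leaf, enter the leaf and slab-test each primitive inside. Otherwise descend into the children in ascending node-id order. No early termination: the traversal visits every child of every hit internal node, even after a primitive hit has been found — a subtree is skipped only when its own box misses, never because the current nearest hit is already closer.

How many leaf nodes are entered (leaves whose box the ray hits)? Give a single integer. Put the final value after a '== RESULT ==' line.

Walk:
N0 x:[-22/3,14/3] y:[14/3,49/3] z:[-7,31] -> hit [14/3,14/3], descend [7, 12]
  N7 x:[-22/3,14/3] y:[14/3,15] z:[-7,20] -> hit [14/3,14/3], descend [9, 13]
    N9 x:[-2,14/3] y:[14/3,15] z:[-7,19] -> hit [14/3,14/3], descend [2, 5]
      N2 x:[-4/3,14/3] y:[14/3,19/3] z:[5,16] -> miss, prune
      N5 x:[-2,11/3] y:[5,15] z:[-7,19] -> miss, prune
    N13 x:[-22/3,-3] y:[16/3,15] z:[-7,20] -> miss, prune
  N12 x:[-20/3,2] y:[19/3,49/3] z:[16,31] -> miss, prune

order=[0, 7, 9, 2, 5, 13, 12]  |boxes|=7  |leaves|=0  hit=miss

== RESULT ==
0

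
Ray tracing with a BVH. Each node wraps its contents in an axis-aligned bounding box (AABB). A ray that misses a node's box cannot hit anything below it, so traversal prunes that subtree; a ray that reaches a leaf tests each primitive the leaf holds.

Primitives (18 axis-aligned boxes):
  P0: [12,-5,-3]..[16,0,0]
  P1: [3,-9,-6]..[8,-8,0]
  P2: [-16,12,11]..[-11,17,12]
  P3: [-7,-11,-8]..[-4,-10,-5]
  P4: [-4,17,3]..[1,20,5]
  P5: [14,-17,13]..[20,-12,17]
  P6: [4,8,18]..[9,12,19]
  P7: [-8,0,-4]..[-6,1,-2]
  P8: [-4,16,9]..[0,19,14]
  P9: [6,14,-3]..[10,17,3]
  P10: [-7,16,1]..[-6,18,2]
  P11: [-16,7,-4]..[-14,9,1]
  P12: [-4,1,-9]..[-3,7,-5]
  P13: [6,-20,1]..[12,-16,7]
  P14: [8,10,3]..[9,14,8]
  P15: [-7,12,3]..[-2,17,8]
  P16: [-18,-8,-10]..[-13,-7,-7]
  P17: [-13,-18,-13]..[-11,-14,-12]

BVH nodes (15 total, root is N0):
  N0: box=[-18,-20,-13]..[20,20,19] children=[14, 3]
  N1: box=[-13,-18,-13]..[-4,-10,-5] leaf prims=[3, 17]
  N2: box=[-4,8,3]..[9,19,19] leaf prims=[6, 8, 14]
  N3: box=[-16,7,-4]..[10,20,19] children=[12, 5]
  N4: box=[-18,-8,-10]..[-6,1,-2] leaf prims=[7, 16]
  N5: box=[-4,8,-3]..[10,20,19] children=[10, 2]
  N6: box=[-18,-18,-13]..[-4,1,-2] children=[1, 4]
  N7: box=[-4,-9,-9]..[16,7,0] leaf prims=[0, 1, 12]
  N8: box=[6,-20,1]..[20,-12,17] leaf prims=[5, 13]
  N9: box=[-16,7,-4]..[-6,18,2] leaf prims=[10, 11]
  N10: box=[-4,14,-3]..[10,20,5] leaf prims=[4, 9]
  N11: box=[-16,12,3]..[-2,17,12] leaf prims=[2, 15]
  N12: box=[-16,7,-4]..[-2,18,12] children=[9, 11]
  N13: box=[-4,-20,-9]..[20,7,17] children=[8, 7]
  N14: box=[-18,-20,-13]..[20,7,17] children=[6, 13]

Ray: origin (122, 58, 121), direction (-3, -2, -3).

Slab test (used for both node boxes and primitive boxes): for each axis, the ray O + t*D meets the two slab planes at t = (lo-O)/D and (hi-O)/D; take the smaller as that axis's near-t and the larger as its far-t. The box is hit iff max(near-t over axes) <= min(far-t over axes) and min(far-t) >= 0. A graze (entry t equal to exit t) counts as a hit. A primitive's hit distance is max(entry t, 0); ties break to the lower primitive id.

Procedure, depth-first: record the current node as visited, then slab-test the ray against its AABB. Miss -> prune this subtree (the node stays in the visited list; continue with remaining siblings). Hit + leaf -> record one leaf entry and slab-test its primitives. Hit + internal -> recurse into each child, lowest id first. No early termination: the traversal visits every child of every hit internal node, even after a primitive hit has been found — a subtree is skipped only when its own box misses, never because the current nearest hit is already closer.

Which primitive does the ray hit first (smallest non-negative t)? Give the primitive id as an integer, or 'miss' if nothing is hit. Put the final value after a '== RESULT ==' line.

Walk:
N0 x:[34,140/3] y:[19,39] z:[34,134/3] -> hit [34,39], descend [3, 14]
  N3 x:[112/3,46] y:[19,51/2] z:[34,125/3] -> miss, prune
  N14 x:[34,140/3] y:[51/2,39] z:[104/3,134/3] -> hit [104/3,39], descend [6, 13]
    N6 x:[42,140/3] y:[57/2,38] z:[41,134/3] -> miss, prune
    N13 x:[34,42] y:[51/2,39] z:[104/3,130/3] -> hit [104/3,39], descend [7, 8]
      N7 x:[106/3,42] y:[51/2,67/2] z:[121/3,130/3] -> miss, prune
      N8 x:[34,116/3] y:[35,39] z:[104/3,40] -> hit [35,116/3] leaf, test {P5@t=35, P13@t=38}

7 AABB tests over nodes [0, 3, 14, 6, 13, 7, 8]; 1 leaf entered; closest P5.

== RESULT ==
5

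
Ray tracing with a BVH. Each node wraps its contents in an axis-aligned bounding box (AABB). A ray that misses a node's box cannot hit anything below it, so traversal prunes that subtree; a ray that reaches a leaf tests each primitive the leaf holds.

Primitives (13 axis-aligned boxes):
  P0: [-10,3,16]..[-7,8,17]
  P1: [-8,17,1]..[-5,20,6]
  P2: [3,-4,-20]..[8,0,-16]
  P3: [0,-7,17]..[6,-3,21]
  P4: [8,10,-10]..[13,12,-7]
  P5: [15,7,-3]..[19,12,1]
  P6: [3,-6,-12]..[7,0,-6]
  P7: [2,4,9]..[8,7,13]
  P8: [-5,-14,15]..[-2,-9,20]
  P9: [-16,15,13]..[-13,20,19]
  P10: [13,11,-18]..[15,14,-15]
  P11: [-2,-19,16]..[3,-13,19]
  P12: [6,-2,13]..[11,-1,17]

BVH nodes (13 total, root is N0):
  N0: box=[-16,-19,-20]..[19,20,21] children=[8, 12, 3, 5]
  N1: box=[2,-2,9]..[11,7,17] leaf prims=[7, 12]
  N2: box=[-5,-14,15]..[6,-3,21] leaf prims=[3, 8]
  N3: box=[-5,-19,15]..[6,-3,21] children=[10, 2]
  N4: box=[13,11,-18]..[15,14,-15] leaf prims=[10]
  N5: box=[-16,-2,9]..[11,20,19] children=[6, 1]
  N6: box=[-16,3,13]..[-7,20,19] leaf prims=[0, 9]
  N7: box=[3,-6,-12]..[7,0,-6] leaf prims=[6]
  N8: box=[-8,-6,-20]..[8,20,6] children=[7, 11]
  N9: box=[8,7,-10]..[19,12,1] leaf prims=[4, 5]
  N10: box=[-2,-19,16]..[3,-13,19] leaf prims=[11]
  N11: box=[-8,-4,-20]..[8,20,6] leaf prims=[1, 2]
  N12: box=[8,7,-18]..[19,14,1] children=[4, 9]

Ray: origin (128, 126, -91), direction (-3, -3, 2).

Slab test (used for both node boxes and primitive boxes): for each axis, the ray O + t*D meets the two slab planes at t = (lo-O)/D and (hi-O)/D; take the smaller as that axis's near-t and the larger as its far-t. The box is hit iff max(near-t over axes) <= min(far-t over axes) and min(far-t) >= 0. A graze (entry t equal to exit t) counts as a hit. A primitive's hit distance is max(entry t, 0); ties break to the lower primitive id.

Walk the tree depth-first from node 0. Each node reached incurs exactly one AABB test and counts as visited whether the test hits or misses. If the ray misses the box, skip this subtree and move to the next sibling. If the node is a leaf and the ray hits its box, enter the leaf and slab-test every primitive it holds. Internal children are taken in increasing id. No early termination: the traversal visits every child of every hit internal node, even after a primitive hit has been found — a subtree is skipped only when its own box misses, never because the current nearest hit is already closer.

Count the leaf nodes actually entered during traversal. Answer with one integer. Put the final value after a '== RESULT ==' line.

Traverse from the root:
N0 x:[109/3,48] y:[106/3,145/3] z:[71/2,56] -> hit [109/3,48], descend [3, 5, 8, 12]
  N3 x:[122/3,133/3] y:[43,145/3] z:[53,56] -> miss, prune
  N5 x:[39,48] y:[106/3,128/3] z:[50,55] -> miss, prune
  N8 x:[40,136/3] y:[106/3,44] z:[71/2,97/2] -> hit [40,44], descend [7, 11]
    N7 x:[121/3,125/3] y:[42,44] z:[79/2,85/2] -> miss, prune
    N11 x:[40,136/3] y:[106/3,130/3] z:[71/2,97/2] -> hit [40,130/3] leaf, test {P1(miss), P2(miss)}
  N12 x:[109/3,40] y:[112/3,119/3] z:[73/2,46] -> hit [112/3,119/3], descend [4, 9]
    N4 x:[113/3,115/3] y:[112/3,115/3] z:[73/2,38] -> hit [113/3,38] leaf, test {P10@t=113/3}
    N9 x:[109/3,40] y:[38,119/3] z:[81/2,46] -> miss, prune

Summary -> nodes [0, 3, 5, 8, 7, 11, 12, 4, 9]; box-tests=9; leaf-entries=2; first=P10

== RESULT ==
2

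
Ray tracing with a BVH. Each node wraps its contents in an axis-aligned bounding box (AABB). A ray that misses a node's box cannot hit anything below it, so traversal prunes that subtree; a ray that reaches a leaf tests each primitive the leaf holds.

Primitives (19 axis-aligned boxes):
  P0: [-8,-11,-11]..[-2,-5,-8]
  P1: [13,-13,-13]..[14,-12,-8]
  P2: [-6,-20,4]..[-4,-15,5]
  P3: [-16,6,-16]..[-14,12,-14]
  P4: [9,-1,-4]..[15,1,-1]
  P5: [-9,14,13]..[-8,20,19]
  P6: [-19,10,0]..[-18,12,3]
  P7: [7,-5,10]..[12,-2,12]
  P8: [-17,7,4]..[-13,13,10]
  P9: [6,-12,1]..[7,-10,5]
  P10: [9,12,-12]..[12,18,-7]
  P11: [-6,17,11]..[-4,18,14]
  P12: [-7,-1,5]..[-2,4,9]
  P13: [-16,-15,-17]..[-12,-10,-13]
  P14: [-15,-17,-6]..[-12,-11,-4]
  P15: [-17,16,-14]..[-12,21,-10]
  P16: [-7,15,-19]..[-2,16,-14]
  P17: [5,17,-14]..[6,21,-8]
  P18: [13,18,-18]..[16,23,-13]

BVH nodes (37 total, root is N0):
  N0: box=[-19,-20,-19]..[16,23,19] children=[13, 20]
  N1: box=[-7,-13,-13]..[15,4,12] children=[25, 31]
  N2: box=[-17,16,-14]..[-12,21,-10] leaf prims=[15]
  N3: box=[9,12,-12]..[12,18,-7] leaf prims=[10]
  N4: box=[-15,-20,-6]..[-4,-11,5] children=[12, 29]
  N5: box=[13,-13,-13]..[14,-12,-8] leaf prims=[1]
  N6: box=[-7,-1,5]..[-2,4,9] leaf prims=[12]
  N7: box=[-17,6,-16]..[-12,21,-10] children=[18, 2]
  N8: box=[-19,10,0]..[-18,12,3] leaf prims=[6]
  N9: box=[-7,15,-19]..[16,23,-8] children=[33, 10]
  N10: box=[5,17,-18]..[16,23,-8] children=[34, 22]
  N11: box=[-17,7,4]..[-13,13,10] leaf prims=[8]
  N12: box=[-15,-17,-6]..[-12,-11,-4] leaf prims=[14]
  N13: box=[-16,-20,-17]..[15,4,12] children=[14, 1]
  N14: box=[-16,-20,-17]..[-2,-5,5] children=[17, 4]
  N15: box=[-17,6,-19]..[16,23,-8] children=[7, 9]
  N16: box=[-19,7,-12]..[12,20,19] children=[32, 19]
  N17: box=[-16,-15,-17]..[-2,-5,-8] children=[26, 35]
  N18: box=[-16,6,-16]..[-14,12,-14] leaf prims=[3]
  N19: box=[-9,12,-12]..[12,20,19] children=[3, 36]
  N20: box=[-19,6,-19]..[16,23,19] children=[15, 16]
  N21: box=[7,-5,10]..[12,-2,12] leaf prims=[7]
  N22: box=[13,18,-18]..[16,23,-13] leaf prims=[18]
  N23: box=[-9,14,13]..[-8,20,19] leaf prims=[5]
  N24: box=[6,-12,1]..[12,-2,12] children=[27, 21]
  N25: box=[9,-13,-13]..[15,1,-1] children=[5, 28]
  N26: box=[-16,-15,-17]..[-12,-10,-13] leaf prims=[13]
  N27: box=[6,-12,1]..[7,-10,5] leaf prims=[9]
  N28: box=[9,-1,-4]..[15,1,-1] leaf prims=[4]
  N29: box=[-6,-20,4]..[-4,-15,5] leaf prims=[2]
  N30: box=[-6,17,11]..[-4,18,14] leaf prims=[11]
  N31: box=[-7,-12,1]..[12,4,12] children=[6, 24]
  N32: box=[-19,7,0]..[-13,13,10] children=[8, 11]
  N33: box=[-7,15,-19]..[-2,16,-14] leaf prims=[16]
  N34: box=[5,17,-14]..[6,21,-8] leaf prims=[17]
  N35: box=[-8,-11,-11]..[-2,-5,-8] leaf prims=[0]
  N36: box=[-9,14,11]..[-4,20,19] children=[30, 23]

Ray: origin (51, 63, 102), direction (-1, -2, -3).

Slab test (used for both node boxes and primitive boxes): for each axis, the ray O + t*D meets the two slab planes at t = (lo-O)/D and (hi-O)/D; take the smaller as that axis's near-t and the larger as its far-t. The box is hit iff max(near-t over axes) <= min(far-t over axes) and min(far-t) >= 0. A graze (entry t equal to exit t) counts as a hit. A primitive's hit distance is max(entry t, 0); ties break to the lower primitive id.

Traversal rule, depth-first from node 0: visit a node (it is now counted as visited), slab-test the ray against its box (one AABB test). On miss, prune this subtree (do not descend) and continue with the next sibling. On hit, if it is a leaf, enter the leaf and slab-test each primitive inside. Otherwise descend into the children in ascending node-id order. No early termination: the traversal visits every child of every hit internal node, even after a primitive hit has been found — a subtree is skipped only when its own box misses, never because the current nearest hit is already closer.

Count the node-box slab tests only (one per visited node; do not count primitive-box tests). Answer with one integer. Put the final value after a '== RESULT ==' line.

Walk:
N0 x:[35,70] y:[20,83/2] z:[83/3,121/3] -> hit [35,121/3], descend [13, 20]
  N13 x:[36,67] y:[59/2,83/2] z:[30,119/3] -> hit [36,119/3], descend [1, 14]
    N1 x:[36,58] y:[59/2,38] z:[30,115/3] -> hit [36,38], descend [25, 31]
      N25 x:[36,42] y:[31,38] z:[103/3,115/3] -> hit [36,38], descend [5, 28]
        N5 x:[37,38] y:[75/2,38] z:[110/3,115/3] -> hit [75/2,38] leaf, test {P1@t=75/2}
        N28 x:[36,42] y:[31,32] z:[103/3,106/3] -> miss, prune
      N31 x:[39,58] y:[59/2,75/2] z:[30,101/3] -> miss, prune
    N14 x:[53,67] y:[34,83/2] z:[97/3,119/3] -> miss, prune
  N20 x:[35,70] y:[20,57/2] z:[83/3,121/3] -> miss, prune

order=[0, 13, 1, 25, 5, 28, 31, 14, 20]  |boxes|=9  |leaves|=1  hit=P1

== RESULT ==
9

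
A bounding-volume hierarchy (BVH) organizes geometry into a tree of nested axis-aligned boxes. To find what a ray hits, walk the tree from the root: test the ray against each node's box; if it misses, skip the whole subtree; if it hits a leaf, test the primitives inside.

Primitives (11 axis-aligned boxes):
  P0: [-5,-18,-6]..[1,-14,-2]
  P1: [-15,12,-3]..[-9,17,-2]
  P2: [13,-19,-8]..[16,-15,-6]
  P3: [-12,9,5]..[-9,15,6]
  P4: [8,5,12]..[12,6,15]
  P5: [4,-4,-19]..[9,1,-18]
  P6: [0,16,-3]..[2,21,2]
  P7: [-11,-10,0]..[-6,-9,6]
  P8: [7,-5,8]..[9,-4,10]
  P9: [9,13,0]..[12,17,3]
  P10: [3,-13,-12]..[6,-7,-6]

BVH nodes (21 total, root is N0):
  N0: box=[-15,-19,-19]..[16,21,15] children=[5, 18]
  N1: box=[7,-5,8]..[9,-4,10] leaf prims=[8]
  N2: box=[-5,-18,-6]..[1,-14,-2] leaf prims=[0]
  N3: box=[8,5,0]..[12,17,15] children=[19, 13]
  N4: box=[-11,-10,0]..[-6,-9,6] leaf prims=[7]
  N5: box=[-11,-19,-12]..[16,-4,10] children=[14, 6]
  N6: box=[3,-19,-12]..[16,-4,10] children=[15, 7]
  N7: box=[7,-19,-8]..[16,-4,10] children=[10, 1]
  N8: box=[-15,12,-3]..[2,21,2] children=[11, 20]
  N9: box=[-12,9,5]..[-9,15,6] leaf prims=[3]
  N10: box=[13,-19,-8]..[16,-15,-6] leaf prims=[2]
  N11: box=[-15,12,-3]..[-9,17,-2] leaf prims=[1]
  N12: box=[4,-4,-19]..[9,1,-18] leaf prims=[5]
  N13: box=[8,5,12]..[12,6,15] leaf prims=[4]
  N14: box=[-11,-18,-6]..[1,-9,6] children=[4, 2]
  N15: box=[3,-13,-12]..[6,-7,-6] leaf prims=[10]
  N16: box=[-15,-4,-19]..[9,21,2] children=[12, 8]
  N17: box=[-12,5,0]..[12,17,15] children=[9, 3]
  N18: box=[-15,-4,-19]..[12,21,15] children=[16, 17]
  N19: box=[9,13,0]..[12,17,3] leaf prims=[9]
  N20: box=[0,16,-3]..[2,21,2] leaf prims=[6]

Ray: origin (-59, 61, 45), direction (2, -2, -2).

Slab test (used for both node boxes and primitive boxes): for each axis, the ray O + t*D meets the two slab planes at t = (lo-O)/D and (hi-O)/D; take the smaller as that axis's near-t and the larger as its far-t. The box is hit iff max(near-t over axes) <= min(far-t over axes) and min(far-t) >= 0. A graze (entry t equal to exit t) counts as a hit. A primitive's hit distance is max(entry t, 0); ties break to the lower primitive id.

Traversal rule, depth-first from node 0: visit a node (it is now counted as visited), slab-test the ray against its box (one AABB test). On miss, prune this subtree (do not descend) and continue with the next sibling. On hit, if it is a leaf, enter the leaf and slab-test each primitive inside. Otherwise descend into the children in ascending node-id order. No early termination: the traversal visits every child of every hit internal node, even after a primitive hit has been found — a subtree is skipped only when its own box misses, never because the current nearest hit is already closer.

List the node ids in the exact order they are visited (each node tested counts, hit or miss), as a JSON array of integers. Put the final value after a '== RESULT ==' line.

Traverse from the root:
N0 x:[22,75/2] y:[20,40] z:[15,32] -> hit [22,32], descend [5, 18]
  N5 x:[24,75/2] y:[65/2,40] z:[35/2,57/2] -> miss, prune
  N18 x:[22,71/2] y:[20,65/2] z:[15,32] -> hit [22,32], descend [16, 17]
    N16 x:[22,34] y:[20,65/2] z:[43/2,32] -> hit [22,32], descend [8, 12]
      N8 x:[22,61/2] y:[20,49/2] z:[43/2,24] -> hit [22,24], descend [11, 20]
        N11 x:[22,25] y:[22,49/2] z:[47/2,24] -> hit [47/2,24] leaf, test {P1@t=47/2}
        N20 x:[59/2,61/2] y:[20,45/2] z:[43/2,24] -> miss, prune
      N12 x:[63/2,34] y:[30,65/2] z:[63/2,32] -> hit [63/2,32] leaf, test {P5@t=63/2}
    N17 x:[47/2,71/2] y:[22,28] z:[15,45/2] -> miss, prune

Visited [0, 5, 18, 16, 8, 11, 20, 12, 17]. Tests: 9 box, 2 leaf. Nearest: P1.

== RESULT ==
[0, 5, 18, 16, 8, 11, 20, 12, 17]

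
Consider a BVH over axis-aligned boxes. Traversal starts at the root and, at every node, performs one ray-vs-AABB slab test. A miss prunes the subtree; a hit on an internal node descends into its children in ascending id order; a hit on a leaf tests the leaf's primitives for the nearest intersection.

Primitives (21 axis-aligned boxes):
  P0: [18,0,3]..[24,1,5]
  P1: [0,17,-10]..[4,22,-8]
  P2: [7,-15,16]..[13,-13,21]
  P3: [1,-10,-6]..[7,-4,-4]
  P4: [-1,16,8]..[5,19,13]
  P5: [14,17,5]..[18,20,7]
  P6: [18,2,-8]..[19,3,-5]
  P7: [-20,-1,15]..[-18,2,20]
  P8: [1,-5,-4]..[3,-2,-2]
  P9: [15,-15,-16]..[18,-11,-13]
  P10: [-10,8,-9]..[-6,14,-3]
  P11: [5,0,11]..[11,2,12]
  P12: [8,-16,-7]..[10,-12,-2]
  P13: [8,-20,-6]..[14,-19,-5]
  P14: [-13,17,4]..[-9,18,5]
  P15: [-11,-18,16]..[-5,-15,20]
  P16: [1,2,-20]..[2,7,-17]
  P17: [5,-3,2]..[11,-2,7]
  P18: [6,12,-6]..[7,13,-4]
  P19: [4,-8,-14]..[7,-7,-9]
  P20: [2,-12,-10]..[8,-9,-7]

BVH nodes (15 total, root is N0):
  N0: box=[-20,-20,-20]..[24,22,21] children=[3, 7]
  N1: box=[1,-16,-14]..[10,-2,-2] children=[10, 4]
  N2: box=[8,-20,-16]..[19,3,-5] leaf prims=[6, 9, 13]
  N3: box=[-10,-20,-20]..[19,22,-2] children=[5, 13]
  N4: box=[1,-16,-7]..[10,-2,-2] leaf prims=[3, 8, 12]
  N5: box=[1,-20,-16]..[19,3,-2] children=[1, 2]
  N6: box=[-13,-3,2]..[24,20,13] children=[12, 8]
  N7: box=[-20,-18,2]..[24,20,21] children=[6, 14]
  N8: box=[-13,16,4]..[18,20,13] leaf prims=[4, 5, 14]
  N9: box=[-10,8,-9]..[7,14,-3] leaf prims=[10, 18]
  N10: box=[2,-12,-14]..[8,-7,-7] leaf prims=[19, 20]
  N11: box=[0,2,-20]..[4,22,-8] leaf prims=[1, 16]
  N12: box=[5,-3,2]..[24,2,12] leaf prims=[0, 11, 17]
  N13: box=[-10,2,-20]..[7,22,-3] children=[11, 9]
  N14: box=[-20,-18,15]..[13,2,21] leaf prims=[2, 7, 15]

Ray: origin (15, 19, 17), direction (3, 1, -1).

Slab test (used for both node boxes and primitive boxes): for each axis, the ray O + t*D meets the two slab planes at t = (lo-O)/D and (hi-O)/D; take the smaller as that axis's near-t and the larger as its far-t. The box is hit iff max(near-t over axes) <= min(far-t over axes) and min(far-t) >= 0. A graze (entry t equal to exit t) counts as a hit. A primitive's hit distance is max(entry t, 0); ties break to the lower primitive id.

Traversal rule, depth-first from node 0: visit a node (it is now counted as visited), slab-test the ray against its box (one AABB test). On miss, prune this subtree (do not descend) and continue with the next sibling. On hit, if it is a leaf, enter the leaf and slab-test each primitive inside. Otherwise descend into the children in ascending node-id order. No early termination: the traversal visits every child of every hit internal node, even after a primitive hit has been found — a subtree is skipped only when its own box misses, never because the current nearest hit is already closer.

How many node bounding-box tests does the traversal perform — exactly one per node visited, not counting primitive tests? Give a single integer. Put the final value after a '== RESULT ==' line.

Walk:
N0 x:[-35/3,3] y:[-39,3] z:[-4,37] -> hit [-4,3], descend [3, 7]
  N3 x:[-25/3,4/3] y:[-39,3] z:[19,37] -> miss, prune
  N7 x:[-35/3,3] y:[-37,1] z:[-4,15] -> hit [-4,1], descend [6, 14]
    N6 x:[-28/3,3] y:[-22,1] z:[4,15] -> miss, prune
    N14 x:[-35/3,-2/3] y:[-37,-17] z:[-4,2] -> miss, prune

Visited [0, 3, 7, 6, 14]. Tests: 5 box, 0 leaf. Nearest: miss.

== RESULT ==
5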